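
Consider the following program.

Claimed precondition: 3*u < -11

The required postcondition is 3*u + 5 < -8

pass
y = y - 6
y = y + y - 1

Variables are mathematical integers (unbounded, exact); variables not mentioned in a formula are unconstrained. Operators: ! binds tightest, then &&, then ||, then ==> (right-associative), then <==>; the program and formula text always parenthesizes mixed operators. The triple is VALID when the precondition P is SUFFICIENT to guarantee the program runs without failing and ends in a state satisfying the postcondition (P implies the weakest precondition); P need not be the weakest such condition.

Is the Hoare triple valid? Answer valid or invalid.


Working backward. After the program, the postcondition 3*u + 5 < -8 must hold; in canonical form it is 3*u < -13.
Before y := y + y - 1: 3*u < -13
Before y := y - 6: 3*u < -13
Before skip: 3*u < -13
The weakest precondition is 3*u < -13.
Check whether 3*u < -11 implies it.
Countermodel: at the initial state u = -4, the precondition holds but the weakest precondition fails.
Answer: invalid


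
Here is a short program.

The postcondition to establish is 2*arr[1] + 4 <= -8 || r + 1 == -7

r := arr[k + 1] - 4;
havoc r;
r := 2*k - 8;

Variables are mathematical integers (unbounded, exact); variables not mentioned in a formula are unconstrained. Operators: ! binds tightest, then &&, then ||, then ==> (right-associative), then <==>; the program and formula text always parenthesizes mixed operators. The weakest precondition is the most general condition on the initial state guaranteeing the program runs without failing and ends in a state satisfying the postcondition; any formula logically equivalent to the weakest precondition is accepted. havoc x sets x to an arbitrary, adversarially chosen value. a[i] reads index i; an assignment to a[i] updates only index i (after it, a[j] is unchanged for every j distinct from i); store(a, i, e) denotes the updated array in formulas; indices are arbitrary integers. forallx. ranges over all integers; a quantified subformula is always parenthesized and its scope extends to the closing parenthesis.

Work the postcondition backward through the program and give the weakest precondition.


Working backward. After the program, the postcondition 2*arr[1] + 4 <= -8 || r + 1 == -7 must hold; in canonical form it is 2*arr[1] <= -12 || r == -8.
Before r := 2*k - 8: 2*arr[1] <= -12 || 2*k == 0
Before havoc r: 2*arr[1] <= -12 || 2*k == 0
Before r := arr[k + 1] - 4: 2*arr[1] <= -12 || 2*k == 0
Answer: WP = 2*arr[1] <= -12 || 2*k == 0


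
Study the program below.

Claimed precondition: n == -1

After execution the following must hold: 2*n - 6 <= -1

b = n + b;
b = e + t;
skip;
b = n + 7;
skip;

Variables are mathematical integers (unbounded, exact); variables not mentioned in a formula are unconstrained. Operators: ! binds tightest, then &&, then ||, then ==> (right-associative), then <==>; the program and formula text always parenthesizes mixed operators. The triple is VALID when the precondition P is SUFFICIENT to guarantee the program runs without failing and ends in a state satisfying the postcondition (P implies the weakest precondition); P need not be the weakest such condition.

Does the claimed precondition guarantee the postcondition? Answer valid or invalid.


Working backward. After the program, the postcondition 2*n - 6 <= -1 must hold; in canonical form it is 2*n <= 5.
Before skip: 2*n <= 5
Before b := n + 7: 2*n <= 5
Before skip: 2*n <= 5
Before b := e + t: 2*n <= 5
Before b := n + b: 2*n <= 5
The weakest precondition is 2*n <= 5.
Check whether n == -1 implies it.
Every state satisfying the precondition satisfies the weakest precondition: the implication holds.
Answer: valid


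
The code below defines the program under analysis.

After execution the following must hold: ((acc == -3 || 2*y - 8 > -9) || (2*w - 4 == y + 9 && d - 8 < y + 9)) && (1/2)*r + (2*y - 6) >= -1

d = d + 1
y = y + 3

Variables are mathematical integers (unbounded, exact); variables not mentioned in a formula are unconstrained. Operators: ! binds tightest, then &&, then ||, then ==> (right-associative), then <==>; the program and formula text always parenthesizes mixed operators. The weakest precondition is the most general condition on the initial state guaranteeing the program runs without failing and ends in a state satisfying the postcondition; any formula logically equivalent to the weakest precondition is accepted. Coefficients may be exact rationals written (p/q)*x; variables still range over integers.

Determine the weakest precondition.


Working backward. After the program, the postcondition ((acc == -3 || 2*y - 8 > -9) || (2*w - 4 == y + 9 && d - 8 < y + 9)) && (1/2)*r + (2*y - 6) >= -1 must hold; in canonical form it is (acc == -3 || 2*y > -1 || (2*w == y + 13 && d < y + 17)) && (1/2)*r + 2*y >= 5.
Before y := y + 3: (acc == -3 || 2*y > -7 || (2*w == y + 16 && d < y + 20)) && (1/2)*r + 2*y >= -1
Before d := d + 1: (acc == -3 || 2*y > -7 || (2*w == y + 16 && d < y + 19)) && (1/2)*r + 2*y >= -1
Answer: WP = (acc == -3 || 2*y > -7 || (2*w == y + 16 && d < y + 19)) && (1/2)*r + 2*y >= -1


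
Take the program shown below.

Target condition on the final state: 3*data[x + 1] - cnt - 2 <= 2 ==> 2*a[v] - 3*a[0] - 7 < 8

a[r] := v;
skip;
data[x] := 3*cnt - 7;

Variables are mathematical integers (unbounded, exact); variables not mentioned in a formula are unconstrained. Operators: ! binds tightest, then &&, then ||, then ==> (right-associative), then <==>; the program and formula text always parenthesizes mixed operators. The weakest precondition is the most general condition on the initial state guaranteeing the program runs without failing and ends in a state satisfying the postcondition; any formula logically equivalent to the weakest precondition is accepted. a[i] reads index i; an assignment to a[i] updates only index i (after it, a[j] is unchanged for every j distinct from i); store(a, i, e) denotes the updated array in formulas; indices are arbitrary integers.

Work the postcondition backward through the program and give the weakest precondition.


Working backward. After the program, the postcondition 3*data[x + 1] - cnt - 2 <= 2 ==> 2*a[v] - 3*a[0] - 7 < 8 must hold; in canonical form it is 3*data[x + 1] <= cnt + 4 ==> 2*a[v] < 3*a[0] + 15.
Before data[x] := 3*cnt - 7: 3*store(data, x, 3*cnt - 7)[x + 1] <= cnt + 4 ==> 2*a[v] < 3*a[0] + 15
Before skip: 3*store(data, x, 3*cnt - 7)[x + 1] <= cnt + 4 ==> 2*a[v] < 3*a[0] + 15
Before a[r] := v: 3*store(data, x, 3*cnt - 7)[x + 1] <= cnt + 4 ==> 2*store(a, r, v)[v] < 3*store(a, r, v)[0] + 15
Answer: WP = 3*store(data, x, 3*cnt - 7)[x + 1] <= cnt + 4 ==> 2*store(a, r, v)[v] < 3*store(a, r, v)[0] + 15


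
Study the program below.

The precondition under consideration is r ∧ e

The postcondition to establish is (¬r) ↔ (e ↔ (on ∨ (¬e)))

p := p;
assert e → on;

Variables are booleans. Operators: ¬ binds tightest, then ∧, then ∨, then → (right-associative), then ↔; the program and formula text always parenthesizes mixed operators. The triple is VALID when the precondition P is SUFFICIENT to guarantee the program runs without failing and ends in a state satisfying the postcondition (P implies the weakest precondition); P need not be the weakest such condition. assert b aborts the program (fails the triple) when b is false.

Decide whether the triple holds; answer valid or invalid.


Working backward. After the program, (¬r) ↔ (e ↔ (on ∨ (¬e))) must hold.
Before assert e → on: (e → on) ∧ ((¬r) ↔ (e ↔ (on ∨ (¬e))))
Before p := p: (e → on) ∧ ((¬r) ↔ (e ↔ (on ∨ (¬e))))
The weakest precondition is (e → on) ∧ ((¬r) ↔ (e ↔ (on ∨ (¬e)))).
Check whether r ∧ e implies it.
Countermodel: at the initial state e = true, on = false, r = true, the precondition holds but the weakest precondition fails.
Answer: invalid


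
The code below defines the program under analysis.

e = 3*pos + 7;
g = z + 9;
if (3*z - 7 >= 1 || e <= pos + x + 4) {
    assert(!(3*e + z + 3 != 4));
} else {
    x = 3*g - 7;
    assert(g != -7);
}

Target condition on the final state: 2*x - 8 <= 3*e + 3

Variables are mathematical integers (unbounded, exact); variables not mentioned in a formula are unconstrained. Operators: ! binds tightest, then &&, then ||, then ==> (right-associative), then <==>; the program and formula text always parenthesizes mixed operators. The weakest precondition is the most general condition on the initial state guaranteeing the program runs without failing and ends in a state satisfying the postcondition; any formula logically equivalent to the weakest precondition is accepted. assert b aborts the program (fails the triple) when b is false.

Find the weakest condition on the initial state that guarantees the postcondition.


Working backward. After the program, the postcondition 2*x - 8 <= 3*e + 3 must hold; in canonical form it is 2*x <= 3*e + 11.
Then branch requires (!(3*e + z != 1)) && 2*x <= 3*e + 11; else branch requires g != -7 && 6*g <= 3*e + 25.
Before the if: ((3*z >= 8 || e <= pos + x + 4) ==> ((!(3*e + z != 1)) && 2*x <= 3*e + 11)) && ((!(3*z >= 8 || e <= pos + x + 4)) ==> (g != -7 && 6*g <= 3*e + 25))
Before g := z + 9: ((3*z >= 8 || e <= pos + x + 4) ==> ((!(3*e + z != 1)) && 2*x <= 3*e + 11)) && ((!(3*z >= 8 || e <= pos + x + 4)) ==> (z != -16 && 6*z <= 3*e - 29))
Before e := 3*pos + 7: ((3*z >= 8 || 2*pos <= x - 3) ==> ((!(9*pos + z != -20)) && 2*x <= 9*pos + 32)) && ((!(3*z >= 8 || 2*pos <= x - 3)) ==> (z != -16 && 6*z <= 9*pos - 8))
Answer: WP = ((3*z >= 8 || 2*pos <= x - 3) ==> ((!(9*pos + z != -20)) && 2*x <= 9*pos + 32)) && ((!(3*z >= 8 || 2*pos <= x - 3)) ==> (z != -16 && 6*z <= 9*pos - 8))


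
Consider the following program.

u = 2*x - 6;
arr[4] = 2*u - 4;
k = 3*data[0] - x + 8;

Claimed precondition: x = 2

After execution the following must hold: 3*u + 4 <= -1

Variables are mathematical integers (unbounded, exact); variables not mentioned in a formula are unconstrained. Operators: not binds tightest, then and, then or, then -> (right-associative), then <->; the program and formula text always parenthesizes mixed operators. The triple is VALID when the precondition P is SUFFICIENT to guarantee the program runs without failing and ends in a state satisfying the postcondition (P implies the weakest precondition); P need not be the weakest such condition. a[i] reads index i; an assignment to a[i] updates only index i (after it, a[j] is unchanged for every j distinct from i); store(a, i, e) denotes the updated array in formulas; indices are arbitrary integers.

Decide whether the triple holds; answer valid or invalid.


Working backward. After the program, the postcondition 3*u + 4 <= -1 must hold; in canonical form it is 3*u <= -5.
Before k := 3*data[0] - x + 8: 3*u <= -5
Before arr[4] := 2*u - 4: 3*u <= -5
Before u := 2*x - 6: 6*x <= 13
The weakest precondition is 6*x <= 13.
Check whether x = 2 implies it.
Every state satisfying the precondition satisfies the weakest precondition: the implication holds.
Answer: valid


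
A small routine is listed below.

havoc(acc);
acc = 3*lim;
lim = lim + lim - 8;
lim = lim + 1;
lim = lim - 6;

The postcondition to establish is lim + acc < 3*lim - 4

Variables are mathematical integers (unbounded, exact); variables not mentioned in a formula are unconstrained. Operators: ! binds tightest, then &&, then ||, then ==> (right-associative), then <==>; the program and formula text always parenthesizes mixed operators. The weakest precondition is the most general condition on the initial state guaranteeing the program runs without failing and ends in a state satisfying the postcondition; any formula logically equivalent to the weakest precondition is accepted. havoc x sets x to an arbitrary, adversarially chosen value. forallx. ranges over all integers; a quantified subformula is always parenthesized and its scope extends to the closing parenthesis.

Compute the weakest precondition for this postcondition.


Working backward. After the program, the postcondition lim + acc < 3*lim - 4 must hold; in canonical form it is acc < 2*lim - 4.
Before lim := lim - 6: acc < 2*lim - 16
Before lim := lim + 1: acc < 2*lim - 14
Before lim := lim + lim - 8: acc < 4*lim - 30
Before acc := 3*lim: lim > 30
Before havoc acc: lim > 30
Answer: WP = lim > 30


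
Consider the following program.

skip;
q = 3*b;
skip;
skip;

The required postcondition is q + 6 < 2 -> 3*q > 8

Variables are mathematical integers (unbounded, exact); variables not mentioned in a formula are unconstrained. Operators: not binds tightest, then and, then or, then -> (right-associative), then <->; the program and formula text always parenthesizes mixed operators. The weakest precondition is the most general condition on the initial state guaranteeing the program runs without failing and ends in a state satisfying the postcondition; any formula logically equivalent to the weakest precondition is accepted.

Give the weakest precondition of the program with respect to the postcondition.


Working backward. After the program, the postcondition q + 6 < 2 -> 3*q > 8 must hold; in canonical form it is q < -4 -> 3*q > 8.
Before skip: q < -4 -> 3*q > 8
Before skip: q < -4 -> 3*q > 8
Before q := 3*b: 3*b < -4 -> 9*b > 8
Before skip: 3*b < -4 -> 9*b > 8
Answer: WP = 3*b < -4 -> 9*b > 8


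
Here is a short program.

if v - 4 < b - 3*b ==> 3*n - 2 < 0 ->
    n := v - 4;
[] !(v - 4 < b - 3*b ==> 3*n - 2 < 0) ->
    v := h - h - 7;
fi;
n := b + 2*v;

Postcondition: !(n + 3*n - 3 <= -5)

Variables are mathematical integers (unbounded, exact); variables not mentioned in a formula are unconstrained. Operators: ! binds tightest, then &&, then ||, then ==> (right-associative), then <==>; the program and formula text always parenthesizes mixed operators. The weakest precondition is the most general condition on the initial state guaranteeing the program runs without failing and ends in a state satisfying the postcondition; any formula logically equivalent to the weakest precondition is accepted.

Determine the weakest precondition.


Working backward. After the program, the postcondition !(n + 3*n - 3 <= -5) must hold; in canonical form it is !(4*n <= -2).
Before n := b + 2*v: !(4*b + 8*v <= -2)
Then branch requires !(4*b + 8*v <= -2); else branch requires !(4*b <= 54).
Before the if: ((2*b + v < 4 ==> 3*n < 2) ==> (!(4*b + 8*v <= -2))) && ((!(2*b + v < 4 ==> 3*n < 2)) ==> (!(4*b <= 54)))
Answer: WP = ((2*b + v < 4 ==> 3*n < 2) ==> (!(4*b + 8*v <= -2))) && ((!(2*b + v < 4 ==> 3*n < 2)) ==> (!(4*b <= 54)))


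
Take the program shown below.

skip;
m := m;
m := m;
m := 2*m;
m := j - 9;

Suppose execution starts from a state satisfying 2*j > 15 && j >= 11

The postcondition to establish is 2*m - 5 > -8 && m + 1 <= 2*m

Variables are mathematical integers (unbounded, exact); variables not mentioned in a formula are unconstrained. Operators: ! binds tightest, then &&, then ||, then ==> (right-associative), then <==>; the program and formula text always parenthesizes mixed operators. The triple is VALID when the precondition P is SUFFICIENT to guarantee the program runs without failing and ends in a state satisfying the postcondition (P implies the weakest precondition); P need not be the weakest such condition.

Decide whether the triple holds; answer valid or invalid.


Working backward. After the program, the postcondition 2*m - 5 > -8 && m + 1 <= 2*m must hold; in canonical form it is 2*m > -3 && m >= 1.
Before m := j - 9: 2*j > 15 && j >= 10
Before m := 2*m: 2*j > 15 && j >= 10
Before m := m: 2*j > 15 && j >= 10
Before m := m: 2*j > 15 && j >= 10
Before skip: 2*j > 15 && j >= 10
The weakest precondition is 2*j > 15 && j >= 10.
Check whether 2*j > 15 && j >= 11 implies it.
Every state satisfying the precondition satisfies the weakest precondition: the implication holds.
Answer: valid


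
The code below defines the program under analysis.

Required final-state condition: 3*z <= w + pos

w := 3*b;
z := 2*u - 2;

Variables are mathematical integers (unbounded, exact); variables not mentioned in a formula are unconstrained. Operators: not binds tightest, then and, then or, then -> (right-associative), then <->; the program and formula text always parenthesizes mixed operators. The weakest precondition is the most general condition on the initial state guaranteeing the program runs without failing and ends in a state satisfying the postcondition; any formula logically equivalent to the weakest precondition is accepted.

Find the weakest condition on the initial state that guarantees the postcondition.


Working backward. After the program, the postcondition 3*z <= w + pos must hold; in canonical form it is 3*z <= pos + w.
Before z := 2*u - 2: 6*u <= pos + w + 6
Before w := 3*b: 6*u <= 3*b + pos + 6
Answer: WP = 6*u <= 3*b + pos + 6


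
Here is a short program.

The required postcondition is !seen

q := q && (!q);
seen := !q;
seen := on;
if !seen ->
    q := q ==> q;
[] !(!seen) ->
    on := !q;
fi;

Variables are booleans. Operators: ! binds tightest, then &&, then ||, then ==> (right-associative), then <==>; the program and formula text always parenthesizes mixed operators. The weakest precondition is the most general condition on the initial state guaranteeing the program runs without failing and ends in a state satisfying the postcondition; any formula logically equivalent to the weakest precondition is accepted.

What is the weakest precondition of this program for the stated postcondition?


Working backward. After the program, !seen must hold.
Then branch requires !seen; else branch requires !seen.
Before the if: seen ==> (!seen)
Before seen := on: on ==> (!on)
Before seen := !q: on ==> (!on)
Before q := q && (!q): on ==> (!on)
Answer: WP = on ==> (!on)


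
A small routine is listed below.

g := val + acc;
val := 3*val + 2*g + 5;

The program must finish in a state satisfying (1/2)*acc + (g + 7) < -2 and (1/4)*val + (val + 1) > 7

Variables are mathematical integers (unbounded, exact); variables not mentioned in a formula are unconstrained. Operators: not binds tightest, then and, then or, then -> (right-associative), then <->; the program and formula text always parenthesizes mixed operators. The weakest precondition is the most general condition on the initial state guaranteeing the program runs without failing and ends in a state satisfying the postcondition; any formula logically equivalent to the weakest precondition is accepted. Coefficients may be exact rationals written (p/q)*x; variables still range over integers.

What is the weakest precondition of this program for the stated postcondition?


Working backward. After the program, the postcondition (1/2)*acc + (g + 7) < -2 and (1/4)*val + (val + 1) > 7 must hold; in canonical form it is (1/2)*acc + g < -9 and (5/4)*val > 6.
Before val := 3*val + 2*g + 5: (1/2)*acc + g < -9 and (5/2)*g + (15/4)*val > -1/4
Before g := val + acc: (3/2)*acc + val < -9 and (5/2)*acc + (25/4)*val > -1/4
Answer: WP = (3/2)*acc + val < -9 and (5/2)*acc + (25/4)*val > -1/4


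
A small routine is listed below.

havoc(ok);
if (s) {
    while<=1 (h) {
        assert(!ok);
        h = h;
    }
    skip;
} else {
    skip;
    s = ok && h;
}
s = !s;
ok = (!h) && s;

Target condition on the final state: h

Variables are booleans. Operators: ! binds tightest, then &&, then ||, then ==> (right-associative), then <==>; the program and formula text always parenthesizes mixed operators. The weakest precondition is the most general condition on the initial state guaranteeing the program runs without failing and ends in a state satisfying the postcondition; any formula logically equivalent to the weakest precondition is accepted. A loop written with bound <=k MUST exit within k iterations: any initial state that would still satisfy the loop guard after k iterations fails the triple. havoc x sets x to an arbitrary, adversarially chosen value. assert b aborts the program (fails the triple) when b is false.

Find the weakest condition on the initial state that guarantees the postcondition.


Working backward. After the program, h must hold.
Before ok := (!h) && s: h
Before s := !s: h
Then branch requires (!h) && ((!h) ==> h); else branch requires h.
Before the if: (s ==> ((!h) && ((!h) ==> h))) && ((!s) ==> h)
Before havoc ok: (s ==> ((!h) && ((!h) ==> h))) && ((!s) ==> h)
Answer: WP = (s ==> ((!h) && ((!h) ==> h))) && ((!s) ==> h)


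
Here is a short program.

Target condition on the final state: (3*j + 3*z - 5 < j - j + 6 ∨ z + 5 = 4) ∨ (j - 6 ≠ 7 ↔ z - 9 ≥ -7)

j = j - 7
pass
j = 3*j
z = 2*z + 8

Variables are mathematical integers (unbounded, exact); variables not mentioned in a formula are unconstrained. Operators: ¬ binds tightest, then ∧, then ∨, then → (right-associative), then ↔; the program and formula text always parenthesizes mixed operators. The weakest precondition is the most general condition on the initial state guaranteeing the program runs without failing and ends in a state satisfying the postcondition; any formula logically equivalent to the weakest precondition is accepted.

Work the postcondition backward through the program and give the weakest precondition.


Working backward. After the program, the postcondition (3*j + 3*z - 5 < j - j + 6 ∨ z + 5 = 4) ∨ (j - 6 ≠ 7 ↔ z - 9 ≥ -7) must hold; in canonical form it is 3*j + 3*z < 11 ∨ z = -1 ∨ (j ≠ 13 ↔ z ≥ 2).
Before z := 2*z + 8: 3*j + 6*z < -13 ∨ 2*z = -9 ∨ (j ≠ 13 ↔ 2*z ≥ -6)
Before j := 3*j: 9*j + 6*z < -13 ∨ 2*z = -9 ∨ (3*j ≠ 13 ↔ 2*z ≥ -6)
Before skip: 9*j + 6*z < -13 ∨ 2*z = -9 ∨ (3*j ≠ 13 ↔ 2*z ≥ -6)
Before j := j - 7: 9*j + 6*z < 50 ∨ 2*z = -9 ∨ (3*j ≠ 34 ↔ 2*z ≥ -6)
Answer: WP = 9*j + 6*z < 50 ∨ 2*z = -9 ∨ (3*j ≠ 34 ↔ 2*z ≥ -6)


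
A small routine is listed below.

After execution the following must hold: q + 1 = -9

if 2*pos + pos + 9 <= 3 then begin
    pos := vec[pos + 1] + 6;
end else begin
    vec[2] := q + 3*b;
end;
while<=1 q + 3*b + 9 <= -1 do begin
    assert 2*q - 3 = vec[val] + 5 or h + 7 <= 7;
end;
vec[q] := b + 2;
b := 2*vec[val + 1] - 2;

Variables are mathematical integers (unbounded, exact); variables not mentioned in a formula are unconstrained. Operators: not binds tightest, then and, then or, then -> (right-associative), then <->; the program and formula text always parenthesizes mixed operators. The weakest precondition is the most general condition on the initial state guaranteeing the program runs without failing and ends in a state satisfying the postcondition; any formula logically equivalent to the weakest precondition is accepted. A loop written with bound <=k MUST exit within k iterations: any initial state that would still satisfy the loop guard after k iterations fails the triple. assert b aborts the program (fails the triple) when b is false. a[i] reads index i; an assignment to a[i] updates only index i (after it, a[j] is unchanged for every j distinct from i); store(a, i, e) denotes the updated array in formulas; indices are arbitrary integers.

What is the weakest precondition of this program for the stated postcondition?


Working backward. After the program, the postcondition q + 1 = -9 must hold; in canonical form it is q = -10.
Before b := 2*vec[val + 1] - 2: q = -10
Before vec[q] := b + 2: q = -10
Before the loop (bound <=1), unroll the exhaustion recursion (WP_0 = exit-now case; WP_j = one more guarded iteration, up to j = 1):
  WP_0: (not (3*b + q <= -10)) and q = -10
  WP_1: (3*b + q <= -10 -> ((2*q = vec[val] + 8 or h <= 0) and (not (3*b + q <= -10)) and q = -10)) and ((not (3*b + q <= -10)) -> q = -10)
So before the loop: (3*b + q <= -10 -> ((2*q = vec[val] + 8 or h <= 0) and (not (3*b + q <= -10)) and q = -10)) and ((not (3*b + q <= -10)) -> q = -10)
Then branch requires (3*b + q <= -10 -> ((2*q = vec[val] + 8 or h <= 0) and (not (3*b + q <= -10)) and q = -10)) and ((not (3*b + q <= -10)) -> q = -10); else branch requires (3*b + q <= -10 -> ((2*q = store(vec, 2, 3*b + q)[val] + 8 or h <= 0) and (not (3*b + q <= -10)) and q = -10)) and ((not (3*b + q <= -10)) -> q = -10).
Before the if: (3*pos <= -6 -> ((3*b + q <= -10 -> ((2*q = vec[val] + 8 or h <= 0) and (not (3*b + q <= -10)) and q = -10)) and ((not (3*b + q <= -10)) -> q = -10))) and ((not (3*pos <= -6)) -> ((3*b + q <= -10 -> ((2*q = store(vec, 2, 3*b + q)[val] + 8 or h <= 0) and (not (3*b + q <= -10)) and q = -10)) and ((not (3*b + q <= -10)) -> q = -10)))
Answer: WP = (3*pos <= -6 -> ((3*b + q <= -10 -> ((2*q = vec[val] + 8 or h <= 0) and (not (3*b + q <= -10)) and q = -10)) and ((not (3*b + q <= -10)) -> q = -10))) and ((not (3*pos <= -6)) -> ((3*b + q <= -10 -> ((2*q = store(vec, 2, 3*b + q)[val] + 8 or h <= 0) and (not (3*b + q <= -10)) and q = -10)) and ((not (3*b + q <= -10)) -> q = -10)))


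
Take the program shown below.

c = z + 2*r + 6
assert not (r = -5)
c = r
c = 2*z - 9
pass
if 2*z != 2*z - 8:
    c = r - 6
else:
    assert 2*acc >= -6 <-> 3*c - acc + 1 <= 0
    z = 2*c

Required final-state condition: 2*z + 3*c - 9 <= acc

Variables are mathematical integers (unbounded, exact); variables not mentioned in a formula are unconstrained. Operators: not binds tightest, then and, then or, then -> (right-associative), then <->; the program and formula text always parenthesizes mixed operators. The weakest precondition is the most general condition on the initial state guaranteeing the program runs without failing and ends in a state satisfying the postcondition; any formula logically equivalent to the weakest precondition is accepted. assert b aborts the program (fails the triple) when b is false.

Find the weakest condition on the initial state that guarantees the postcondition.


Working backward. After the program, the postcondition 2*z + 3*c - 9 <= acc must hold; in canonical form it is 3*c + 2*z <= acc + 9.
Then branch requires 3*r + 2*z <= acc + 27; else branch requires (2*acc >= -6 <-> 3*c <= acc - 1) and 7*c <= acc + 9.
Before the if: 3*r + 2*z <= acc + 27
Before skip: 3*r + 2*z <= acc + 27
Before c := 2*z - 9: 3*r + 2*z <= acc + 27
Before c := r: 3*r + 2*z <= acc + 27
Before assert not (r = -5): (not (r = -5)) and 3*r + 2*z <= acc + 27
Before c := z + 2*r + 6: (not (r = -5)) and 3*r + 2*z <= acc + 27
Answer: WP = (not (r = -5)) and 3*r + 2*z <= acc + 27


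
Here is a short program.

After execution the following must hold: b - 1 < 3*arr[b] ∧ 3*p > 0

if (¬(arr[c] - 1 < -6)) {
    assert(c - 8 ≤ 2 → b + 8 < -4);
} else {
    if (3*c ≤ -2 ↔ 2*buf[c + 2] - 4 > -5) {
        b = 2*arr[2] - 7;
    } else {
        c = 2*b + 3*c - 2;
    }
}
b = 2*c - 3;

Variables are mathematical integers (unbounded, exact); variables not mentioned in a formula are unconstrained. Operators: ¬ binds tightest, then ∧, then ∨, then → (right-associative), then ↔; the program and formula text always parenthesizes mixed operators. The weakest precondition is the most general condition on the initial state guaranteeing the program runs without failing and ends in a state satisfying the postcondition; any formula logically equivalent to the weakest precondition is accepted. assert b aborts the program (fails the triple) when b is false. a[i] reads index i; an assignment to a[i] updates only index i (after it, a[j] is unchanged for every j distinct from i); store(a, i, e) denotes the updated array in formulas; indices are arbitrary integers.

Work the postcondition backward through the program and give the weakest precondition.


Working backward. After the program, the postcondition b - 1 < 3*arr[b] ∧ 3*p > 0 must hold; in canonical form it is b < 3*arr[b] + 1 ∧ 3*p > 0.
Before b := 2*c - 3: 2*c < 3*arr[2*c - 3] + 4 ∧ 3*p > 0
Then branch requires (c ≤ 10 → b < -12) ∧ 2*c < 3*arr[2*c - 3] + 4 ∧ 3*p > 0; else branch requires ((3*c ≤ -2 ↔ 2*buf[c + 2] > -1) → (2*c < 3*arr[2*c - 3] + 4 ∧ 3*p > 0)) ∧ ((¬(3*c ≤ -2 ↔ 2*buf[c + 2] > -1)) → (4*b + 6*c < 3*arr[4*b + 6*c - 7] + 8 ∧ 3*p > 0)).
Before the if: ((¬(arr[c] < -5)) → ((c ≤ 10 → b < -12) ∧ 2*c < 3*arr[2*c - 3] + 4 ∧ 3*p > 0)) ∧ (arr[c] < -5 → (((3*c ≤ -2 ↔ 2*buf[c + 2] > -1) → (2*c < 3*arr[2*c - 3] + 4 ∧ 3*p > 0)) ∧ ((¬(3*c ≤ -2 ↔ 2*buf[c + 2] > -1)) → (4*b + 6*c < 3*arr[4*b + 6*c - 7] + 8 ∧ 3*p > 0))))
Answer: WP = ((¬(arr[c] < -5)) → ((c ≤ 10 → b < -12) ∧ 2*c < 3*arr[2*c - 3] + 4 ∧ 3*p > 0)) ∧ (arr[c] < -5 → (((3*c ≤ -2 ↔ 2*buf[c + 2] > -1) → (2*c < 3*arr[2*c - 3] + 4 ∧ 3*p > 0)) ∧ ((¬(3*c ≤ -2 ↔ 2*buf[c + 2] > -1)) → (4*b + 6*c < 3*arr[4*b + 6*c - 7] + 8 ∧ 3*p > 0))))


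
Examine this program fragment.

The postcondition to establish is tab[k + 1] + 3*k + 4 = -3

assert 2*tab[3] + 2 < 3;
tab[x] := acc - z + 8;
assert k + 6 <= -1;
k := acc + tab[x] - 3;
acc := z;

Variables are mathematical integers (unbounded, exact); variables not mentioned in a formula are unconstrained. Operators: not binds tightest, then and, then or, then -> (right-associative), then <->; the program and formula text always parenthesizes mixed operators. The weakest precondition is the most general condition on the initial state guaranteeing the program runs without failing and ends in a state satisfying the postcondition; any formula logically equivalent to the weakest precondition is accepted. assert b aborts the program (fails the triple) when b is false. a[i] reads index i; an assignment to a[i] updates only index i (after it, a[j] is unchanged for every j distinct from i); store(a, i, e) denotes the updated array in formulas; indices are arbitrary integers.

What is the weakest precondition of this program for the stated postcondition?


Working backward. After the program, the postcondition tab[k + 1] + 3*k + 4 = -3 must hold; in canonical form it is tab[k + 1] + 3*k = -7.
Before acc := z: tab[k + 1] + 3*k = -7
Before k := acc + tab[x] - 3: tab[tab[x] + acc - 2] + 3*tab[x] + 3*acc = 2
Before assert k + 6 <= -1: k <= -7 and tab[tab[x] + acc - 2] + 3*tab[x] + 3*acc = 2
Before tab[x] := acc - z + 8: k <= -7 and store(tab, x, acc - z + 8)[store(tab, x, acc - z + 8)[x] + acc - 2] + 3*store(tab, x, acc - z + 8)[x] + 3*acc = 2
Before assert 2*tab[3] + 2 < 3: 2*tab[3] < 1 and k <= -7 and store(tab, x, acc - z + 8)[store(tab, x, acc - z + 8)[x] + acc - 2] + 3*store(tab, x, acc - z + 8)[x] + 3*acc = 2
Answer: WP = 2*tab[3] < 1 and k <= -7 and store(tab, x, acc - z + 8)[store(tab, x, acc - z + 8)[x] + acc - 2] + 3*store(tab, x, acc - z + 8)[x] + 3*acc = 2


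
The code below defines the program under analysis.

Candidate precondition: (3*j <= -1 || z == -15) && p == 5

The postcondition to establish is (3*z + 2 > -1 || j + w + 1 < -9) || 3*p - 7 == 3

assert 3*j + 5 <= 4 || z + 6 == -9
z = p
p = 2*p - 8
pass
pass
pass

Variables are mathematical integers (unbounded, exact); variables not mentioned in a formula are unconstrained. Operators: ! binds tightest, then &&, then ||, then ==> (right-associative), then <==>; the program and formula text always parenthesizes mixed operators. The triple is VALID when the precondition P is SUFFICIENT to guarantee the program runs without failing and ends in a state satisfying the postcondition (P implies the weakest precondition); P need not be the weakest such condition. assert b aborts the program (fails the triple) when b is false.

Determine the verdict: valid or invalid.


Working backward. After the program, the postcondition (3*z + 2 > -1 || j + w + 1 < -9) || 3*p - 7 == 3 must hold; in canonical form it is 3*z > -3 || j + w < -10 || 3*p == 10.
Before skip: 3*z > -3 || j + w < -10 || 3*p == 10
Before skip: 3*z > -3 || j + w < -10 || 3*p == 10
Before skip: 3*z > -3 || j + w < -10 || 3*p == 10
Before p := 2*p - 8: 3*z > -3 || j + w < -10 || 6*p == 34
Before z := p: 3*p > -3 || j + w < -10 || 6*p == 34
Before assert 3*j + 5 <= 4 || z + 6 == -9: (3*j <= -1 || z == -15) && (3*p > -3 || j + w < -10 || 6*p == 34)
The weakest precondition is (3*j <= -1 || z == -15) && (3*p > -3 || j + w < -10 || 6*p == 34).
Check whether (3*j <= -1 || z == -15) && p == 5 implies it.
Every state satisfying the precondition satisfies the weakest precondition: the implication holds.
Answer: valid


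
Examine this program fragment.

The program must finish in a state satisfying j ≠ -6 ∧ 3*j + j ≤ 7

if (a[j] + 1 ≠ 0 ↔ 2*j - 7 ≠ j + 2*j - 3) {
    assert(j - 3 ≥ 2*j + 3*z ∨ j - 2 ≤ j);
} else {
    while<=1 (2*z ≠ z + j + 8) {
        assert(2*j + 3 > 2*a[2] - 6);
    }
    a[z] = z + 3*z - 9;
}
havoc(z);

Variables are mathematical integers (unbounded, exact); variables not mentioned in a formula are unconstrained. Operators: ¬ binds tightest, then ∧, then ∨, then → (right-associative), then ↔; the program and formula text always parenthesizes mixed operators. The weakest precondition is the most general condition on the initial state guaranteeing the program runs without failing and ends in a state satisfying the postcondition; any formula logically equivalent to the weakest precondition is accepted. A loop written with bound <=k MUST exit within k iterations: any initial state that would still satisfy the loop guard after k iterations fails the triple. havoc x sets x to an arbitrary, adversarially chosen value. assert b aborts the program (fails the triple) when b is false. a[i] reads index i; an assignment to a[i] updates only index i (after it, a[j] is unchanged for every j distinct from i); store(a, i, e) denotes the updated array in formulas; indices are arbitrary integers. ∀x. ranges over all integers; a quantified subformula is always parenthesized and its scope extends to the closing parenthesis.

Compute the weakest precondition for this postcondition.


Working backward. After the program, the postcondition j ≠ -6 ∧ 3*j + j ≤ 7 must hold; in canonical form it is j ≠ -6 ∧ 4*j ≤ 7.
Before havoc z: j ≠ -6 ∧ 4*j ≤ 7
Then branch requires j ≠ -6 ∧ 4*j ≤ 7; else branch requires (z ≠ j + 8 → (2*j > 2*a[2] - 9 ∧ (¬(z ≠ j + 8)) ∧ j ≠ -6 ∧ 4*j ≤ 7)) ∧ ((¬(z ≠ j + 8)) → (j ≠ -6 ∧ 4*j ≤ 7)).
Before the if: ((a[j] ≠ -1 ↔ j ≠ -4) → (j ≠ -6 ∧ 4*j ≤ 7)) ∧ ((¬(a[j] ≠ -1 ↔ j ≠ -4)) → ((z ≠ j + 8 → (2*j > 2*a[2] - 9 ∧ (¬(z ≠ j + 8)) ∧ j ≠ -6 ∧ 4*j ≤ 7)) ∧ ((¬(z ≠ j + 8)) → (j ≠ -6 ∧ 4*j ≤ 7))))
Answer: WP = ((a[j] ≠ -1 ↔ j ≠ -4) → (j ≠ -6 ∧ 4*j ≤ 7)) ∧ ((¬(a[j] ≠ -1 ↔ j ≠ -4)) → ((z ≠ j + 8 → (2*j > 2*a[2] - 9 ∧ (¬(z ≠ j + 8)) ∧ j ≠ -6 ∧ 4*j ≤ 7)) ∧ ((¬(z ≠ j + 8)) → (j ≠ -6 ∧ 4*j ≤ 7))))


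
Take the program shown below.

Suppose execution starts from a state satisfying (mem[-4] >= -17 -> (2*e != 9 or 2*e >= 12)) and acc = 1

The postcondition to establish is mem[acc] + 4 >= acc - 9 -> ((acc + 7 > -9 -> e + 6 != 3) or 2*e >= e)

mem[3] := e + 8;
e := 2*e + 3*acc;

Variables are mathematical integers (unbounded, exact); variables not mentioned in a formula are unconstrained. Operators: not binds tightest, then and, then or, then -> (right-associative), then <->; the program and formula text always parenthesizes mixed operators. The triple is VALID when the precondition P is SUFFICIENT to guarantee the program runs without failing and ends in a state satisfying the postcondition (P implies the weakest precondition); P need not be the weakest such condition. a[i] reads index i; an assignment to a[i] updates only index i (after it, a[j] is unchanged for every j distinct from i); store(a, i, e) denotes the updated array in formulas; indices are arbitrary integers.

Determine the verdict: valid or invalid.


Working backward. After the program, the postcondition mem[acc] + 4 >= acc - 9 -> ((acc + 7 > -9 -> e + 6 != 3) or 2*e >= e) must hold; in canonical form it is mem[acc] >= acc - 13 -> ((acc > -16 -> e != -3) or e >= 0).
Before e := 2*e + 3*acc: mem[acc] >= acc - 13 -> ((acc > -16 -> 3*acc + 2*e != -3) or 3*acc + 2*e >= 0)
Before mem[3] := e + 8: store(mem, 3, e + 8)[acc] >= acc - 13 -> ((acc > -16 -> 3*acc + 2*e != -3) or 3*acc + 2*e >= 0)
The weakest precondition is store(mem, 3, e + 8)[acc] >= acc - 13 -> ((acc > -16 -> 3*acc + 2*e != -3) or 3*acc + 2*e >= 0).
Check whether (mem[-4] >= -17 -> (2*e != 9 or 2*e >= 12)) and acc = 1 implies it.
Countermodel: at the initial state acc = 1, e = -3, mem = {[-4] = -12, [1] = -12, [3] = -12, elsewhere -12}, the precondition holds but the weakest precondition fails.
Answer: invalid


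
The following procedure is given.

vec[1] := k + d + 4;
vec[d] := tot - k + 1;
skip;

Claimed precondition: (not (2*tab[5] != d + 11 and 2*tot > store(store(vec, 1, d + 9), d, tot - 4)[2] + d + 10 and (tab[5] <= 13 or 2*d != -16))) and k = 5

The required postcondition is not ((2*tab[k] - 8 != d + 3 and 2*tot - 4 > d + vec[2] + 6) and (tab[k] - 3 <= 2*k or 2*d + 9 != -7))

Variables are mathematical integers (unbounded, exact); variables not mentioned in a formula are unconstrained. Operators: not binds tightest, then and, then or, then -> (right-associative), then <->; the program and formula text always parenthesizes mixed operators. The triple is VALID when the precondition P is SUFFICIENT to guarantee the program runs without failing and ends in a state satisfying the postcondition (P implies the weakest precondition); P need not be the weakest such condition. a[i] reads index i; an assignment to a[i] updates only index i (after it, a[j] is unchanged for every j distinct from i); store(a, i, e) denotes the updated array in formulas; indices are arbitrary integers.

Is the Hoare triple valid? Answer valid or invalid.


Working backward. After the program, the postcondition not ((2*tab[k] - 8 != d + 3 and 2*tot - 4 > d + vec[2] + 6) and (tab[k] - 3 <= 2*k or 2*d + 9 != -7)) must hold; in canonical form it is not (2*tab[k] != d + 11 and 2*tot > vec[2] + d + 10 and (tab[k] <= 2*k + 3 or 2*d != -16)).
Before skip: not (2*tab[k] != d + 11 and 2*tot > vec[2] + d + 10 and (tab[k] <= 2*k + 3 or 2*d != -16))
Before vec[d] := tot - k + 1: not (2*tab[k] != d + 11 and 2*tot > store(vec, d, -k + tot + 1)[2] + d + 10 and (tab[k] <= 2*k + 3 or 2*d != -16))
Before vec[1] := k + d + 4: not (2*tab[k] != d + 11 and 2*tot > store(store(vec, 1, d + k + 4), d, -k + tot + 1)[2] + d + 10 and (tab[k] <= 2*k + 3 or 2*d != -16))
The weakest precondition is not (2*tab[k] != d + 11 and 2*tot > store(store(vec, 1, d + k + 4), d, -k + tot + 1)[2] + d + 10 and (tab[k] <= 2*k + 3 or 2*d != -16)).
Check whether (not (2*tab[5] != d + 11 and 2*tot > store(store(vec, 1, d + 9), d, tot - 4)[2] + d + 10 and (tab[5] <= 13 or 2*d != -16))) and k = 5 implies it.
Every state satisfying the precondition satisfies the weakest precondition: the implication holds.
Answer: valid


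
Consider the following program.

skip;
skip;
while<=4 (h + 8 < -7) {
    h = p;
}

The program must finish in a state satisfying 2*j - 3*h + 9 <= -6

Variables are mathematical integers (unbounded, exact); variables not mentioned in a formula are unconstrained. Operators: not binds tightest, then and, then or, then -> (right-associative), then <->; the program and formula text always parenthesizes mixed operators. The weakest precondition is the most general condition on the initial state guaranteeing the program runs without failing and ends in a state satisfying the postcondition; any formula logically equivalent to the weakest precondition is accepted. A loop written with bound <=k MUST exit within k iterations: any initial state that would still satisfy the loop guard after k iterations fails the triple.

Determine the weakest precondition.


Working backward. After the program, the postcondition 2*j - 3*h + 9 <= -6 must hold; in canonical form it is 2*j <= 3*h - 15.
Before the loop (bound <=4), unroll the exhaustion recursion (WP_0 = exit-now case; WP_j = one more guarded iteration, up to j = 4):
  WP_0: (not (h < -15)) and 2*j <= 3*h - 15
  WP_1: (h < -15 -> ((not (p < -15)) and 2*j <= 3*p - 15)) and ((not (h < -15)) -> 2*j <= 3*h - 15)
  WP_2: (h < -15 -> ((p < -15 -> ((not (p < -15)) and 2*j <= 3*p - 15)) and ((not (p < -15)) -> 2*j <= 3*p - 15))) and ((not (h < -15)) -> 2*j <= 3*h - 15)
  WP_3: (h < -15 -> ((p < -15 -> ((p < -15 -> ((not (p < -15)) and 2*j <= 3*p - 15)) and ((not (p < -15)) -> 2*j <= 3*p - 15))) and ((not (p < -15)) -> 2*j <= 3*p - 15))) and ((not (h < -15)) -> 2*j <= 3*h - 15)
  WP_4: (h < -15 -> ((p < -15 -> ((p < -15 -> ((p < -15 -> ((not (p < -15)) and 2*j <= 3*p - 15)) and ((not (p < -15)) -> 2*j <= 3*p - 15))) and ((not (p < -15)) -> 2*j <= 3*p - 15))) and ((not (p < -15)) -> 2*j <= 3*p - 15))) and ((not (h < -15)) -> 2*j <= 3*h - 15)
So before the loop: (h < -15 -> ((p < -15 -> ((p < -15 -> ((p < -15 -> ((not (p < -15)) and 2*j <= 3*p - 15)) and ((not (p < -15)) -> 2*j <= 3*p - 15))) and ((not (p < -15)) -> 2*j <= 3*p - 15))) and ((not (p < -15)) -> 2*j <= 3*p - 15))) and ((not (h < -15)) -> 2*j <= 3*h - 15)
Before skip: (h < -15 -> ((p < -15 -> ((p < -15 -> ((p < -15 -> ((not (p < -15)) and 2*j <= 3*p - 15)) and ((not (p < -15)) -> 2*j <= 3*p - 15))) and ((not (p < -15)) -> 2*j <= 3*p - 15))) and ((not (p < -15)) -> 2*j <= 3*p - 15))) and ((not (h < -15)) -> 2*j <= 3*h - 15)
Before skip: (h < -15 -> ((p < -15 -> ((p < -15 -> ((p < -15 -> ((not (p < -15)) and 2*j <= 3*p - 15)) and ((not (p < -15)) -> 2*j <= 3*p - 15))) and ((not (p < -15)) -> 2*j <= 3*p - 15))) and ((not (p < -15)) -> 2*j <= 3*p - 15))) and ((not (h < -15)) -> 2*j <= 3*h - 15)
Answer: WP = (h < -15 -> ((p < -15 -> ((p < -15 -> ((p < -15 -> ((not (p < -15)) and 2*j <= 3*p - 15)) and ((not (p < -15)) -> 2*j <= 3*p - 15))) and ((not (p < -15)) -> 2*j <= 3*p - 15))) and ((not (p < -15)) -> 2*j <= 3*p - 15))) and ((not (h < -15)) -> 2*j <= 3*h - 15)
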